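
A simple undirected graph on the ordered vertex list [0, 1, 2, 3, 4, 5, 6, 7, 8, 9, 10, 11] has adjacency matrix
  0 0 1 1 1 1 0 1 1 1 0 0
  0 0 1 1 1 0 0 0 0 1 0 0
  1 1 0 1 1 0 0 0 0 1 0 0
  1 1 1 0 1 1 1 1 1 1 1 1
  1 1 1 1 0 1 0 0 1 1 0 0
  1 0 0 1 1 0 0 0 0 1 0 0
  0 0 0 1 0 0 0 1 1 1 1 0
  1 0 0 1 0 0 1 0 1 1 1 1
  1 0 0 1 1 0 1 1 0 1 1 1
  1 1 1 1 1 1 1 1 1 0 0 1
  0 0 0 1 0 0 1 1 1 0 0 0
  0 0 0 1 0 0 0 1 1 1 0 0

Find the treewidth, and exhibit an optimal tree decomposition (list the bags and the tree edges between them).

The largest bag has 5 vertices, giving width 4; this decomposition certifies tw(G) ≤ 4. For the lower bound, the 5 vertices {0, 3, 4, 8, 9} are pairwise adjacent, and any tree decomposition puts a clique entirely inside one bag — forcing width ≥ 4. Therefore the treewidth is 4.

Treewidth 4.
One such decomposition:
Bags: B1 = {0, 3, 4, 8, 9}  B2 = {0, 3, 7, 8, 9}  B3 = {0, 2, 3, 4, 9}  B4 = {3, 7, 8, 9, 11}  B5 = {3, 6, 7, 8, 9}  B6 = {3, 6, 7, 8, 10}  B7 = {1, 2, 3, 4, 9}  B8 = {0, 3, 4, 5, 9}
Tree: B1–B2, B1–B3, B2–B4, B4–B5, B5–B6, B3–B7, B3–B8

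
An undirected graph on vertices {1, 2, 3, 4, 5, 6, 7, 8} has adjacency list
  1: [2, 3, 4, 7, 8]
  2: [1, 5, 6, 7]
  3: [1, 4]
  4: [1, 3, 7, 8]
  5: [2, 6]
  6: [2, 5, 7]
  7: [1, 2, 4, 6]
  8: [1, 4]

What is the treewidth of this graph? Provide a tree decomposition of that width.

Treewidth 2.
One optimal decomposition is:
Bags: B1 = {1, 4, 7}  B2 = {1, 3, 4}  B3 = {1, 4, 8}  B4 = {1, 2, 7}  B5 = {2, 6, 7}  B6 = {2, 5, 6}
Tree: B1–B2, B2–B3, B1–B4, B4–B5, B5–B6

The largest bag has 3 vertices, giving width 2; this decomposition certifies tw(G) ≤ 2. Conversely, {1, 2, 7} is a clique of size 3, and the vertices of any clique must share a bag in every tree decomposition; so some bag has ≥ 3 vertices and tw(G) ≥ 2. The upper and lower bounds meet at 2, so that is the treewidth.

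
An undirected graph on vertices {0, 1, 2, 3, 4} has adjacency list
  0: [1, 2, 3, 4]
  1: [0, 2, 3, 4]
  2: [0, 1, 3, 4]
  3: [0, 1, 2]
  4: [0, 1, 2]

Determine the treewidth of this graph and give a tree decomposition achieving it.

Treewidth 3.
One such decomposition:
Bags: B1 = {0, 1, 2, 3}  B2 = {0, 1, 2, 4}
Tree: B1–B2

The largest bag has 4 vertices, giving width 3; this decomposition certifies tw(G) ≤ 3. On the other hand G contains the 4-clique {0, 1, 2, 3}. A clique must lie in a single bag of any decomposition, so no decomposition can have width below 3. Hence tw(G) = 3 exactly.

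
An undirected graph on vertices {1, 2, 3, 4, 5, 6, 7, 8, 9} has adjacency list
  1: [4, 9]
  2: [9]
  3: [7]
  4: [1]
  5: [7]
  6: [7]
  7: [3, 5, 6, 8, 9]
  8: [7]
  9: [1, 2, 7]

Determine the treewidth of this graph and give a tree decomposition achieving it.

Each bag holds 2 vertices, so the decomposition has width 1, which upper-bounds the treewidth. G has an edge, so its treewidth is at least 1. Combining the bounds, tw(G) = 1.

Treewidth 1.
One such decomposition:
Bags: B1 = {7, 9}  B2 = {7, 8}  B3 = {5, 7}  B4 = {2, 9}  B5 = {6, 7}  B6 = {1, 9}  B7 = {3, 7}  B8 = {1, 4}
Tree: B1–B2, B1–B3, B1–B4, B1–B5, B4–B6, B2–B7, B6–B8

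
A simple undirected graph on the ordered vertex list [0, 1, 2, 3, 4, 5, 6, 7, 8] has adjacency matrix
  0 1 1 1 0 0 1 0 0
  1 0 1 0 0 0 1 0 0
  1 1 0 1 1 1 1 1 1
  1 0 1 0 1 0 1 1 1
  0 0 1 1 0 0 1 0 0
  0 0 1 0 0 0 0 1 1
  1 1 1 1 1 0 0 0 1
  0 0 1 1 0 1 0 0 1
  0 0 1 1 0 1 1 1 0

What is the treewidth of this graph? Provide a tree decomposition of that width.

Each bag holds 4 vertices, so the decomposition has width 3, which upper-bounds the treewidth. For the lower bound, the 4 vertices {0, 1, 2, 6} are pairwise adjacent, and any tree decomposition puts a clique entirely inside one bag — forcing width ≥ 3. Hence tw(G) = 3 exactly.

Treewidth 3.
Bags: B1 = {2, 3, 4, 6}  B2 = {2, 3, 6, 8}  B3 = {0, 2, 3, 6}  B4 = {0, 1, 2, 6}  B5 = {2, 3, 7, 8}  B6 = {2, 5, 7, 8}
Tree: B1–B2, B2–B3, B3–B4, B2–B5, B5–B6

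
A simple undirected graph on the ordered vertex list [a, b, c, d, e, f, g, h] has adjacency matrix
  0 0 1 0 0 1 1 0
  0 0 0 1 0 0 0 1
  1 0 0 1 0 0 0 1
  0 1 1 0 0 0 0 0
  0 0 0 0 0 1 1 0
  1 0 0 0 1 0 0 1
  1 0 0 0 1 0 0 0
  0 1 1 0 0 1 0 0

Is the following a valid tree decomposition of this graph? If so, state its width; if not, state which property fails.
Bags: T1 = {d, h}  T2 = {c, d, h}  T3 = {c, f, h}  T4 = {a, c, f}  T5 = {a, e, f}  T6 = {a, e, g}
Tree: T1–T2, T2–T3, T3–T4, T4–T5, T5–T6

A tree decomposition must satisfy three properties: every vertex lies in some bag; for every edge, both endpoints lie together in some bag; and for every vertex, the bags containing it form a connected subtree. Here vertex b appears in no bag, so the decomposition is invalid.

No — vertex b appears in no bag.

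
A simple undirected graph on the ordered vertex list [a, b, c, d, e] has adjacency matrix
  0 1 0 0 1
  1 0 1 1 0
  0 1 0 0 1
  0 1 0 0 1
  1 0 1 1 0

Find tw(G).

A width-2 tree decomposition is:
Bags: B1 = {a, b, e}  B2 = {b, d, e}  B3 = {b, c, e}
Tree: B1–B2, B2–B3
The largest bag has 3 vertices, giving width 2; this decomposition certifies tw(G) ≤ 2. For the lower bound, G contains the cycle a–e–d–b–a, so G is not a forest; only forests have treewidth ≤ 1, hence tw(G) ≥ 2. Combining the bounds, tw(G) = 2.

2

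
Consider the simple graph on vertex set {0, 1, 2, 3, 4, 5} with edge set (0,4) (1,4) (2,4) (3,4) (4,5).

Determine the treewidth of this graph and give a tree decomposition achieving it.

Treewidth 1.
One such decomposition:
Bags: B1 = {4, 5}  B2 = {2, 4}  B3 = {1, 4}  B4 = {0, 4}  B5 = {3, 4}
Tree: B1–B2, B1–B3, B3–B4, B2–B5

Each bag holds 2 vertices, so the decomposition has width 1, which upper-bounds the treewidth. Any graph with an edge has treewidth ≥ 1, and G has the edge 5–4. Hence tw(G) = 1 exactly.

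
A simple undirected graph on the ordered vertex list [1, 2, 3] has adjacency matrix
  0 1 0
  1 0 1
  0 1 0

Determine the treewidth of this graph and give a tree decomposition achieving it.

Treewidth 1.
One such decomposition:
Bags: B1 = {2, 3}  B2 = {1, 2}
Tree: B1–B2

The largest bag has 2 vertices, giving width 1; this decomposition certifies tw(G) ≤ 1. G has an edge, so its treewidth is at least 1. Combining the bounds, tw(G) = 1.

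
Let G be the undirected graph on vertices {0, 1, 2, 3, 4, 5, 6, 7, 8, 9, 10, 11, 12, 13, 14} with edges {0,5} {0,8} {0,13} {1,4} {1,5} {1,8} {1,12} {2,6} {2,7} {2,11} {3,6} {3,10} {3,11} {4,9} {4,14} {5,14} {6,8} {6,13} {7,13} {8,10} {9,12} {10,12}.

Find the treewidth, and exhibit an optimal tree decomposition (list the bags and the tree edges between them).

Treewidth 3.
One optimal decomposition is:
Bags: B1 = {4, 5, 9, 14}  B2 = {1, 4, 5, 9}  B3 = {1, 5, 9, 12}  B4 = {0, 1, 5, 12}  B5 = {0, 1, 8, 12}  B6 = {0, 8, 10, 12}  B7 = {0, 8, 10, 13}  B8 = {6, 8, 10, 13}  B9 = {3, 6, 10, 13}  B10 = {3, 6, 7, 13}  B11 = {2, 3, 6, 7}  B12 = {2, 3, 7, 11}
Tree: B1–B2, B2–B3, B3–B4, B4–B5, B5–B6, B6–B7, B7–B8, B8–B9, B9–B10, B10–B11, B11–B12

Every bag has size at most 4, so the width is 4 − 1 = 3 and tw(G) ≤ 3. For the lower bound: the 4 vertex sets {4,9,14}, {5}, {1}, {0,8,10,12} are disjoint, each induces a connected subgraph, and every pair is joined by at least one edge of G. Contracting each set to a single vertex therefore yields K_{4} as a minor, and since treewidth is minor-monotone, tw(G) ≥ tw(K_{4}) = 3. The upper and lower bounds meet at 3, so that is the treewidth.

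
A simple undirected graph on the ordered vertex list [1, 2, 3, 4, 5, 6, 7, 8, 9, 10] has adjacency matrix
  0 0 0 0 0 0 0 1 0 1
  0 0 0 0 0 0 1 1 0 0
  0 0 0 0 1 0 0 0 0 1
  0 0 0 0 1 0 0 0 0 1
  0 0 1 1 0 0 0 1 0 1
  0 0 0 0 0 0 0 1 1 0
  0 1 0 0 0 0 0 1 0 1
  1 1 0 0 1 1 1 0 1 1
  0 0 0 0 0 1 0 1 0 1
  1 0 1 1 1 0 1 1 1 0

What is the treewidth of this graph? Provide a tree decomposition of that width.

Treewidth 2.
One optimal decomposition is:
Bags: B1 = {8, 9, 10}  B2 = {1, 8, 10}  B3 = {6, 8, 9}  B4 = {7, 8, 10}  B5 = {5, 8, 10}  B6 = {2, 7, 8}  B7 = {4, 5, 10}  B8 = {3, 5, 10}
Tree: B1–B2, B1–B3, B2–B4, B2–B5, B4–B6, B5–B7, B5–B8

Each bag holds 3 vertices, so the decomposition has width 2, which upper-bounds the treewidth. For the lower bound, the 3 vertices {2, 7, 8} are pairwise adjacent, and any tree decomposition puts a clique entirely inside one bag — forcing width ≥ 2. Combining the bounds, tw(G) = 2.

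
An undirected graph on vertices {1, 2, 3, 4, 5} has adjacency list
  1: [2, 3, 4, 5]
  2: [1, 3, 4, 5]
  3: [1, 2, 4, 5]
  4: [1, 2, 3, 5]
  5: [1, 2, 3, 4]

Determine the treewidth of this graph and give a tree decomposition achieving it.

With just one bag of size 5, the width is 5 − 1 = 4, so tw(G) ≤ 4. On the other hand G contains the 5-clique {1, 2, 3, 4, 5}. A clique must lie in a single bag of any decomposition, so no decomposition can have width below 4. Therefore the treewidth is 4.

Treewidth 4.
Bags: B1 = {1, 2, 3, 4, 5}
Tree: (single bag)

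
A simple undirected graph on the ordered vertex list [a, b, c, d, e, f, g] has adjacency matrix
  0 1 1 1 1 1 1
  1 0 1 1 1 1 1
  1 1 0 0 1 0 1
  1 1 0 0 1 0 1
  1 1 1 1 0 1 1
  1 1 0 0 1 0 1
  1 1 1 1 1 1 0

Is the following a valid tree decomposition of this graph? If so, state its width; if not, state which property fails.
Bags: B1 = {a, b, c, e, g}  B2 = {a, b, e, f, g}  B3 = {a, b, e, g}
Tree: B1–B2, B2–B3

A tree decomposition must satisfy three properties: every vertex lies in some bag; for every edge, both endpoints lie together in some bag; and for every vertex, the bags containing it form a connected subtree. Here vertex d appears in no bag, so the decomposition is invalid.

No — vertex d appears in no bag.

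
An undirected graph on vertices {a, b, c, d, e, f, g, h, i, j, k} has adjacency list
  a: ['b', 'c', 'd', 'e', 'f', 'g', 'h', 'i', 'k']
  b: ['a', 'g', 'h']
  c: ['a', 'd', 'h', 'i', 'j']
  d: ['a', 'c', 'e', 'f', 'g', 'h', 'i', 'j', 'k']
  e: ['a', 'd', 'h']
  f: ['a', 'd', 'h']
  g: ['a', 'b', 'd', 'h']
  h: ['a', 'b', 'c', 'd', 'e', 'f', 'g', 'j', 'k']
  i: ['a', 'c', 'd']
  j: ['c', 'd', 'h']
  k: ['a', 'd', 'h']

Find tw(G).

A width-3 tree decomposition is:
Bags: B1 = {a, d, g, h}  B2 = {a, b, g, h}  B3 = {a, c, d, h}  B4 = {c, d, h, j}  B5 = {a, d, f, h}  B6 = {a, c, d, i}  B7 = {a, d, e, h}  B8 = {a, d, h, k}
Tree: B1–B2, B1–B3, B3–B4, B1–B5, B3–B6, B3–B7, B1–B8
Each bag holds 4 vertices, so the decomposition has width 3, which upper-bounds the treewidth. Conversely, {c, d, h, j} is a clique of size 4, and the vertices of any clique must share a bag in every tree decomposition; so some bag has ≥ 4 vertices and tw(G) ≥ 3. Hence tw(G) = 3 exactly.

3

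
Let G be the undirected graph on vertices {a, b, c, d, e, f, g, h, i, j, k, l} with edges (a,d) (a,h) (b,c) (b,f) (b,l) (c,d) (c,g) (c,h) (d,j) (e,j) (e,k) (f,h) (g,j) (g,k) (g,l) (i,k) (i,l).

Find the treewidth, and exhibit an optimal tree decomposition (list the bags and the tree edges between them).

Treewidth 3.
One optimal decomposition is:
Bags: B1 = {e, i, j, k}  B2 = {g, i, j, k}  B3 = {g, i, j, l}  B4 = {d, g, j, l}  B5 = {c, d, g, l}  B6 = {b, c, d, l}  B7 = {a, b, c, d}  B8 = {a, b, c, h}  B9 = {a, b, f, h}
Tree: B1–B2, B2–B3, B3–B4, B4–B5, B5–B6, B6–B7, B7–B8, B8–B9

Every bag has size at most 4, so the width is 4 − 1 = 3 and tw(G) ≤ 3. For the lower bound: the 4 vertex sets {e,i,k}, {j}, {g}, {b,c,d,l} are disjoint, each induces a connected subgraph, and every pair is joined by at least one edge of G. Contracting each set to a single vertex therefore yields K_{4} as a minor, and since treewidth is minor-monotone, tw(G) ≥ tw(K_{4}) = 3. Therefore the treewidth is 3.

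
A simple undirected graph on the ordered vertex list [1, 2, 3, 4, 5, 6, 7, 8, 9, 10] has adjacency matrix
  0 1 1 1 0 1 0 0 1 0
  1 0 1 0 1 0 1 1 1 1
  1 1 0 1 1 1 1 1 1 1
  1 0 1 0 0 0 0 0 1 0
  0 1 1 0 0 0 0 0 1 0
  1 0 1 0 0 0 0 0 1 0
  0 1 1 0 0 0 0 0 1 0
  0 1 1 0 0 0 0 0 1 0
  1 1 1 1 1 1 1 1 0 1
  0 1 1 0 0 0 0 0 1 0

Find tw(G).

A width-3 tree decomposition is:
Bags: B1 = {1, 2, 3, 9}  B2 = {1, 3, 6, 9}  B3 = {2, 3, 9, 10}  B4 = {2, 3, 7, 9}  B5 = {2, 3, 8, 9}  B6 = {2, 3, 5, 9}  B7 = {1, 3, 4, 9}
Tree: B1–B2, B1–B3, B3–B4, B4–B5, B1–B6, B1–B7
Every bag has size at most 4, so the width is 4 − 1 = 3 and tw(G) ≤ 3. For the lower bound, the 4 vertices {1, 2, 3, 9} are pairwise adjacent, and any tree decomposition puts a clique entirely inside one bag — forcing width ≥ 3. Combining the bounds, tw(G) = 3.

3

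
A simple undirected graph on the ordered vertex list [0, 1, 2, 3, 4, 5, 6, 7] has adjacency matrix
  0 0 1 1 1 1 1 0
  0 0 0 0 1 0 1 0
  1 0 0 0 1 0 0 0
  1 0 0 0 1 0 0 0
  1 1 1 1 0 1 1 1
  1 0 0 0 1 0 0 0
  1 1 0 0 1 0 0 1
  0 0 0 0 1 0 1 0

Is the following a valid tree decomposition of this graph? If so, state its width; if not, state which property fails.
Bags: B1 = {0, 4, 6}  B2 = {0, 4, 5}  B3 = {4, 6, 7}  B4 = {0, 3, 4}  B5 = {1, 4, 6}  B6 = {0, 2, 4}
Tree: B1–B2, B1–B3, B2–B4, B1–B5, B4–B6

Yes; width 2.

Vertex coverage: the bags together contain {0, 1, 2, 3, 4, 5, 6, 7}, the full vertex set. Edge coverage: each edge of G has both endpoints in at least one bag. Running intersection: for every vertex, the bags containing it form a connected subtree. All three properties hold, so this is a valid tree decomposition of width max|bag| − 1 = 2, and hence tw(G) ≤ 2.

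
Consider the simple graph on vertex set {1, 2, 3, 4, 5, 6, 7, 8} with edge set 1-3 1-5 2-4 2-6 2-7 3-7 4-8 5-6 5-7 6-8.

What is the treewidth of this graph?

2

A width-2 tree decomposition is:
Bags: B1 = {2, 4, 8}  B2 = {2, 6, 8}  B3 = {2, 6, 7}  B4 = {5, 6, 7}  B5 = {3, 5, 7}  B6 = {1, 3, 5}
Tree: B1–B2, B2–B3, B3–B4, B4–B5, B5–B6
Every bag has size at most 3, so the width is 3 − 1 = 2 and tw(G) ≤ 2. Since 4–8–6–2–4 is a cycle in G, G is not acyclic. Forests are exactly the graphs of treewidth ≤ 1, so tw(G) ≥ 2. Therefore the treewidth is 2.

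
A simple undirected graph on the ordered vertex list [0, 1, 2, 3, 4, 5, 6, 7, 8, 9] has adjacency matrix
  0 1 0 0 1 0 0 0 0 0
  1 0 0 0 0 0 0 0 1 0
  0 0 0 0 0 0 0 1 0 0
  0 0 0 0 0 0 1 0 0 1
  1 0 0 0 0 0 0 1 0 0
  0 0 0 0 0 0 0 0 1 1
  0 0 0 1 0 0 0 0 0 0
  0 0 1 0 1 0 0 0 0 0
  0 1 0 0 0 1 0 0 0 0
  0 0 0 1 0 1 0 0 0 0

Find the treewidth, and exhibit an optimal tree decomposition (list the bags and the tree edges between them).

Treewidth 1.
Bags: B1 = {2, 7}  B2 = {4, 7}  B3 = {0, 4}  B4 = {0, 1}  B5 = {1, 8}  B6 = {5, 8}  B7 = {5, 9}  B8 = {3, 9}  B9 = {3, 6}
Tree: B1–B2, B2–B3, B3–B4, B4–B5, B5–B6, B6–B7, B7–B8, B8–B9

Each bag holds 2 vertices, so the decomposition has width 1, which upper-bounds the treewidth. Any graph with an edge has treewidth ≥ 1, and G has the edge 2–7. Hence tw(G) = 1 exactly.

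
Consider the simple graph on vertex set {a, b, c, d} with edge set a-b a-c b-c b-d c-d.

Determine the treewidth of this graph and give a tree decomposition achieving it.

Treewidth 2.
One optimal decomposition is:
Bags: B1 = {b, c, d}  B2 = {a, b, c}
Tree: B1–B2

Each bag holds 3 vertices, so the decomposition has width 2, which upper-bounds the treewidth. Conversely, {b, c, d} is a clique of size 3, and the vertices of any clique must share a bag in every tree decomposition; so some bag has ≥ 3 vertices and tw(G) ≥ 2. Therefore the treewidth is 2.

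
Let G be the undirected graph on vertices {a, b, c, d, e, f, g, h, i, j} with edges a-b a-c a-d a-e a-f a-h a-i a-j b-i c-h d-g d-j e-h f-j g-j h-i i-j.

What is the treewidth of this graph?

A width-2 tree decomposition is:
Bags: B1 = {a, h, i}  B2 = {a, c, h}  B3 = {a, e, h}  B4 = {a, i, j}  B5 = {a, f, j}  B6 = {a, d, j}  B7 = {d, g, j}  B8 = {a, b, i}
Tree: B1–B2, B2–B3, B1–B4, B4–B5, B4–B6, B6–B7, B4–B8
The largest bag has 3 vertices, giving width 2; this decomposition certifies tw(G) ≤ 2. Conversely, {d, g, j} is a clique of size 3, and the vertices of any clique must share a bag in every tree decomposition; so some bag has ≥ 3 vertices and tw(G) ≥ 2. Combining the bounds, tw(G) = 2.

2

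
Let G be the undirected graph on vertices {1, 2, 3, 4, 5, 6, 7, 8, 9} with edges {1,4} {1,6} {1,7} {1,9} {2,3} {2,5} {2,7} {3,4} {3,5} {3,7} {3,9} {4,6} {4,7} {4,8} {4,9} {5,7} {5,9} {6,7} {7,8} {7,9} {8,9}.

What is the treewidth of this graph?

3

A width-3 tree decomposition is:
Bags: B1 = {1, 4, 7, 9}  B2 = {3, 4, 7, 9}  B3 = {1, 4, 6, 7}  B4 = {4, 7, 8, 9}  B5 = {3, 5, 7, 9}  B6 = {2, 3, 5, 7}
Tree: B1–B2, B1–B3, B1–B4, B2–B5, B5–B6
Every bag has size at most 4, so the width is 4 − 1 = 3 and tw(G) ≤ 3. For the lower bound, the 4 vertices {2, 3, 5, 7} are pairwise adjacent, and any tree decomposition puts a clique entirely inside one bag — forcing width ≥ 3. Hence tw(G) = 3 exactly.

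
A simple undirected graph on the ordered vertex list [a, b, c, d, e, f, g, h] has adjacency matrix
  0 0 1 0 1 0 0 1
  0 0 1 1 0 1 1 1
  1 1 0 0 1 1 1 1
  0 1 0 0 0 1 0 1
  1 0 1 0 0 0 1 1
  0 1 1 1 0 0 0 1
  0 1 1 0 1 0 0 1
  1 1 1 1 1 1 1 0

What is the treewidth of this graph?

A width-3 tree decomposition is:
Bags: B1 = {b, c, g, h}  B2 = {c, e, g, h}  B3 = {b, c, f, h}  B4 = {b, d, f, h}  B5 = {a, c, e, h}
Tree: B1–B2, B1–B3, B3–B4, B2–B5
Every bag has size at most 4, so the width is 4 − 1 = 3 and tw(G) ≤ 3. On the other hand G contains the 4-clique {b, d, f, h}. A clique must lie in a single bag of any decomposition, so no decomposition can have width below 3. Combining the bounds, tw(G) = 3.

3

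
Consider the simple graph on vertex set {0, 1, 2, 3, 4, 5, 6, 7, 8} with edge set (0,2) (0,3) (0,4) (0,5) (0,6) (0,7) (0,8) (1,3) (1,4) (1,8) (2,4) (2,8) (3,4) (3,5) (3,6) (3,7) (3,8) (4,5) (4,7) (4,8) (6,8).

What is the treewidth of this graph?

A width-3 tree decomposition is:
Bags: B1 = {0, 3, 4, 5}  B2 = {0, 3, 4, 7}  B3 = {0, 3, 4, 8}  B4 = {0, 3, 6, 8}  B5 = {1, 3, 4, 8}  B6 = {0, 2, 4, 8}
Tree: B1–B2, B1–B3, B3–B4, B3–B5, B3–B6
The largest bag has 4 vertices, giving width 3; this decomposition certifies tw(G) ≤ 3. Conversely, {0, 2, 4, 8} is a clique of size 4, and the vertices of any clique must share a bag in every tree decomposition; so some bag has ≥ 4 vertices and tw(G) ≥ 3. Hence tw(G) = 3 exactly.

3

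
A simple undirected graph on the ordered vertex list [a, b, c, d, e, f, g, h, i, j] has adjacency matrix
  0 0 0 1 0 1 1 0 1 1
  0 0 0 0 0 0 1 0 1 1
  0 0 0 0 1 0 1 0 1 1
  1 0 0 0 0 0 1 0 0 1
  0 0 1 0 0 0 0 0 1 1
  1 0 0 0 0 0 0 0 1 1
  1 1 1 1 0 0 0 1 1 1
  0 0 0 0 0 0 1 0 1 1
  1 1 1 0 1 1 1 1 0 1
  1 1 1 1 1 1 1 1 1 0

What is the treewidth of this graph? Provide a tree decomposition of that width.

Treewidth 3.
Bags: B1 = {a, g, i, j}  B2 = {a, f, i, j}  B3 = {b, g, i, j}  B4 = {g, h, i, j}  B5 = {a, d, g, j}  B6 = {c, g, i, j}  B7 = {c, e, i, j}
Tree: B1–B2, B1–B3, B3–B4, B1–B5, B1–B6, B6–B7

The largest bag has 4 vertices, giving width 3; this decomposition certifies tw(G) ≤ 3. On the other hand G contains the 4-clique {a, d, g, j}. A clique must lie in a single bag of any decomposition, so no decomposition can have width below 3. Hence tw(G) = 3 exactly.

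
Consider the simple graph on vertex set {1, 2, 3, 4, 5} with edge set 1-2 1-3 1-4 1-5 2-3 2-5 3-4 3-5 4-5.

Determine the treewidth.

3

A width-3 tree decomposition is:
Bags: B1 = {1, 3, 4, 5}  B2 = {1, 2, 3, 5}
Tree: B1–B2
Every bag has size at most 4, so the width is 4 − 1 = 3 and tw(G) ≤ 3. Conversely, {1, 2, 3, 5} is a clique of size 4, and the vertices of any clique must share a bag in every tree decomposition; so some bag has ≥ 4 vertices and tw(G) ≥ 3. The upper and lower bounds meet at 3, so that is the treewidth.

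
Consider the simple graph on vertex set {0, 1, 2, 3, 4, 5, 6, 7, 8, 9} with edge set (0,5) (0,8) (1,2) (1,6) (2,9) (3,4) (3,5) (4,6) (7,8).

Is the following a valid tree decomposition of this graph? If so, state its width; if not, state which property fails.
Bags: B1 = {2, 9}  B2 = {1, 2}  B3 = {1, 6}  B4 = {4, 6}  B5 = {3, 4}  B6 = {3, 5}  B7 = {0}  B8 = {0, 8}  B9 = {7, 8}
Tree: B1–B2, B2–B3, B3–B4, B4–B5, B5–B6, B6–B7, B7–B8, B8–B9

No — edge (5,0) lies in no bag.

A tree decomposition must satisfy three properties: every vertex lies in some bag; for every edge, both endpoints lie together in some bag; and for every vertex, the bags containing it form a connected subtree. Here edge (5,0) lies in no bag, so the decomposition is invalid.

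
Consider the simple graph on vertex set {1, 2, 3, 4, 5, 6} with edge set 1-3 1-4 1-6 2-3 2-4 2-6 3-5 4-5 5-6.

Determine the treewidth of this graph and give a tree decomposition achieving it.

The largest bag has 4 vertices, giving width 3; this decomposition certifies tw(G) ≤ 3. For the lower bound: the 4 vertex sets {2,4}, {1,3}, {6}, {5} are disjoint, each induces a connected subgraph, and every pair is joined by at least one edge of G. Contracting each set to a single vertex therefore yields K_{4} as a minor, and since treewidth is minor-monotone, tw(G) ≥ tw(K_{4}) = 3. Hence tw(G) = 3 exactly.

Treewidth 3.
Bags: B1 = {2, 3, 4, 6}  B2 = {1, 3, 4, 6}  B3 = {3, 4, 5, 6}
Tree: B1–B2, B2–B3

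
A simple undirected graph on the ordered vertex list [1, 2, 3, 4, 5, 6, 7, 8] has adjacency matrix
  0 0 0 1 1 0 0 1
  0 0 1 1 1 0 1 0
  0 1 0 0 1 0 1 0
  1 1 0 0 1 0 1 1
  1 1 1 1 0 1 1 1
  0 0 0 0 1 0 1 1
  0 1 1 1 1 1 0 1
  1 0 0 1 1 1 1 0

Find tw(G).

A width-3 tree decomposition is:
Bags: B1 = {2, 4, 5, 7}  B2 = {4, 5, 7, 8}  B3 = {2, 3, 5, 7}  B4 = {5, 6, 7, 8}  B5 = {1, 4, 5, 8}
Tree: B1–B2, B1–B3, B2–B4, B2–B5
Every bag has size at most 4, so the width is 4 − 1 = 3 and tw(G) ≤ 3. For the lower bound, the 4 vertices {1, 4, 5, 8} are pairwise adjacent, and any tree decomposition puts a clique entirely inside one bag — forcing width ≥ 3. Therefore the treewidth is 3.

3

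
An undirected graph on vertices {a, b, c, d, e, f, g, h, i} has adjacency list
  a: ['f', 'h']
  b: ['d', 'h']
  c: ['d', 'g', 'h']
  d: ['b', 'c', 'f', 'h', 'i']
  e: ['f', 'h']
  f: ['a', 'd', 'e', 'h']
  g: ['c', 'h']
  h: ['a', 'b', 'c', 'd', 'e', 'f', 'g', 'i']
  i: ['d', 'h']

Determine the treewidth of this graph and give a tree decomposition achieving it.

Every bag has size at most 3, so the width is 3 − 1 = 2 and tw(G) ≤ 2. On the other hand G contains the 3-clique {c, d, h}. A clique must lie in a single bag of any decomposition, so no decomposition can have width below 2. Hence tw(G) = 2 exactly.

Treewidth 2.
One optimal decomposition is:
Bags: B1 = {d, f, h}  B2 = {b, d, h}  B3 = {a, f, h}  B4 = {c, d, h}  B5 = {d, h, i}  B6 = {e, f, h}  B7 = {c, g, h}
Tree: B1–B2, B1–B3, B2–B4, B2–B5, B3–B6, B4–B7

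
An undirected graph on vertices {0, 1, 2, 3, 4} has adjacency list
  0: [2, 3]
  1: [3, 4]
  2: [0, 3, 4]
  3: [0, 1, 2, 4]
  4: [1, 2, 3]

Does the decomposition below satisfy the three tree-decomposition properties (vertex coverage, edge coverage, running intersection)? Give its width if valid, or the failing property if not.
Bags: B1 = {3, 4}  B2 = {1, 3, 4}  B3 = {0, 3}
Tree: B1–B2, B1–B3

A tree decomposition must satisfy three properties: every vertex lies in some bag; for every edge, both endpoints lie together in some bag; and for every vertex, the bags containing it form a connected subtree. Here vertex 2 appears in no bag, so the decomposition is invalid.

No — vertex 2 appears in no bag.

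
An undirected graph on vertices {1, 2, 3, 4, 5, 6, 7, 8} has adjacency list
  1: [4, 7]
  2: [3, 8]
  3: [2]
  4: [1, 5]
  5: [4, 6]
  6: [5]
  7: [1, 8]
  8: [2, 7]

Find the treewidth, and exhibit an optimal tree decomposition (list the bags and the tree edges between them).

The largest bag has 2 vertices, giving width 1; this decomposition certifies tw(G) ≤ 1. G has an edge, so its treewidth is at least 1. The upper and lower bounds meet at 1, so that is the treewidth.

Treewidth 1.
Bags: B1 = {2, 3}  B2 = {2, 8}  B3 = {7, 8}  B4 = {1, 7}  B5 = {1, 4}  B6 = {4, 5}  B7 = {5, 6}
Tree: B1–B2, B2–B3, B3–B4, B4–B5, B5–B6, B6–B7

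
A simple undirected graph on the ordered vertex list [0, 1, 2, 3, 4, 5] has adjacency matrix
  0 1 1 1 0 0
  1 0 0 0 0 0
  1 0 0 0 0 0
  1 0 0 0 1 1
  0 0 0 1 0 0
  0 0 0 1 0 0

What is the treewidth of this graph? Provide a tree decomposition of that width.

Treewidth 1.
One optimal decomposition is:
Bags: B1 = {0, 1}  B2 = {0, 3}  B3 = {3, 5}  B4 = {3, 4}  B5 = {0, 2}
Tree: B1–B2, B2–B3, B3–B4, B2–B5

The largest bag has 2 vertices, giving width 1; this decomposition certifies tw(G) ≤ 1. Since G has at least one edge (e.g. 1–0), it is not an edgeless graph, so tw(G) ≥ 1. Combining the bounds, tw(G) = 1.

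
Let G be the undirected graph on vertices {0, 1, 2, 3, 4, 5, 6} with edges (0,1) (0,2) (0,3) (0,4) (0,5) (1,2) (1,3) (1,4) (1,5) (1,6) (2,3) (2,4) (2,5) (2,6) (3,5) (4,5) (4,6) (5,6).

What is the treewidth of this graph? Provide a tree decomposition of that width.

The largest bag has 5 vertices, giving width 4; this decomposition certifies tw(G) ≤ 4. For the lower bound, the 5 vertices {0, 1, 2, 3, 5} are pairwise adjacent, and any tree decomposition puts a clique entirely inside one bag — forcing width ≥ 4. Therefore the treewidth is 4.

Treewidth 4.
One such decomposition:
Bags: B1 = {1, 2, 4, 5, 6}  B2 = {0, 1, 2, 4, 5}  B3 = {0, 1, 2, 3, 5}
Tree: B1–B2, B2–B3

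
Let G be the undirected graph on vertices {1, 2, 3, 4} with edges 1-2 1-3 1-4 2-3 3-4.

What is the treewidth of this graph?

2

A width-2 tree decomposition is:
Bags: B1 = {1, 2, 3}  B2 = {1, 3, 4}
Tree: B1–B2
Each bag holds 3 vertices, so the decomposition has width 2, which upper-bounds the treewidth. Conversely, {1, 2, 3} is a clique of size 3, and the vertices of any clique must share a bag in every tree decomposition; so some bag has ≥ 3 vertices and tw(G) ≥ 2. Combining the bounds, tw(G) = 2.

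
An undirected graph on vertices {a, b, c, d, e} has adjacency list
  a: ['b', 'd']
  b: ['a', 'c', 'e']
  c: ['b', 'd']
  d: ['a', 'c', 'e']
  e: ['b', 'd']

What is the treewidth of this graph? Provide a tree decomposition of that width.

Treewidth 2.
Bags: B1 = {b, d, e}  B2 = {a, b, d}  B3 = {b, c, d}
Tree: B1–B2, B2–B3

The largest bag has 3 vertices, giving width 2; this decomposition certifies tw(G) ≤ 2. For the lower bound, G contains the cycle d–e–b–a–d, so G is not a forest; only forests have treewidth ≤ 1, hence tw(G) ≥ 2. Hence tw(G) = 2 exactly.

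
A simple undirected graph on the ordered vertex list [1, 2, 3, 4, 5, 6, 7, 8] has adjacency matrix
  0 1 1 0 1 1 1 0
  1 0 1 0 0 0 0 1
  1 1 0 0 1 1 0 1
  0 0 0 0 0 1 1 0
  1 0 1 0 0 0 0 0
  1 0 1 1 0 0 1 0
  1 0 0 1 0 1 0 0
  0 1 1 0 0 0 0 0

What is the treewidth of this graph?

2

A width-2 tree decomposition is:
Bags: B1 = {1, 6, 7}  B2 = {1, 3, 6}  B3 = {1, 3, 5}  B4 = {1, 2, 3}  B5 = {4, 6, 7}  B6 = {2, 3, 8}
Tree: B1–B2, B2–B3, B3–B4, B1–B5, B4–B6
Every bag has size at most 3, so the width is 3 − 1 = 2 and tw(G) ≤ 2. Conversely, {2, 3, 8} is a clique of size 3, and the vertices of any clique must share a bag in every tree decomposition; so some bag has ≥ 3 vertices and tw(G) ≥ 2. The upper and lower bounds meet at 2, so that is the treewidth.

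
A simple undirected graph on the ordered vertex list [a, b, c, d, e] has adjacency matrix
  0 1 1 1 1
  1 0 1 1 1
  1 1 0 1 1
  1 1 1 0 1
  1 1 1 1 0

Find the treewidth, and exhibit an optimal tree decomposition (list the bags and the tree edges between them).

Treewidth 4.
One such decomposition:
Bags: B1 = {a, b, c, d, e}
Tree: (single bag)

With just one bag of size 5, the width is 5 − 1 = 4, so tw(G) ≤ 4. Conversely, {a, b, c, d, e} is a clique of size 5, and the vertices of any clique must share a bag in every tree decomposition; so some bag has ≥ 5 vertices and tw(G) ≥ 4. Combining the bounds, tw(G) = 4.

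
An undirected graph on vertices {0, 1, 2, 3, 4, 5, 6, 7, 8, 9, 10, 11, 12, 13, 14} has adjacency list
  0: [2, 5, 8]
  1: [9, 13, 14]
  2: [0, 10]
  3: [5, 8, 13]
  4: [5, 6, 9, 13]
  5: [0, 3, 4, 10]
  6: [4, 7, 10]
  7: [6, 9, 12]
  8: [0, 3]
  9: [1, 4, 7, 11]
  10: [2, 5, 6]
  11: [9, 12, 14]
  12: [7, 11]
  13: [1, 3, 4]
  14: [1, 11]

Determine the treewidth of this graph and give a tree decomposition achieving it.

Treewidth 3.
One such decomposition:
Bags: B1 = {0, 2, 8, 10}  B2 = {0, 5, 8, 10}  B3 = {3, 5, 8, 10}  B4 = {3, 5, 6, 10}  B5 = {3, 4, 5, 6}  B6 = {3, 4, 6, 13}  B7 = {4, 6, 7, 13}  B8 = {4, 7, 9, 13}  B9 = {1, 7, 9, 13}  B10 = {1, 7, 9, 12}  B11 = {1, 9, 11, 12}  B12 = {1, 11, 12, 14}
Tree: B1–B2, B2–B3, B3–B4, B4–B5, B5–B6, B6–B7, B7–B8, B8–B9, B9–B10, B10–B11, B11–B12

Every bag has size at most 4, so the width is 4 − 1 = 3 and tw(G) ≤ 3. For the lower bound: the 4 vertex sets {0,2,8}, {10}, {5}, {3,4,6,13} are disjoint, each induces a connected subgraph, and every pair is joined by at least one edge of G. Contracting each set to a single vertex therefore yields K_{4} as a minor, and since treewidth is minor-monotone, tw(G) ≥ tw(K_{4}) = 3. The upper and lower bounds meet at 3, so that is the treewidth.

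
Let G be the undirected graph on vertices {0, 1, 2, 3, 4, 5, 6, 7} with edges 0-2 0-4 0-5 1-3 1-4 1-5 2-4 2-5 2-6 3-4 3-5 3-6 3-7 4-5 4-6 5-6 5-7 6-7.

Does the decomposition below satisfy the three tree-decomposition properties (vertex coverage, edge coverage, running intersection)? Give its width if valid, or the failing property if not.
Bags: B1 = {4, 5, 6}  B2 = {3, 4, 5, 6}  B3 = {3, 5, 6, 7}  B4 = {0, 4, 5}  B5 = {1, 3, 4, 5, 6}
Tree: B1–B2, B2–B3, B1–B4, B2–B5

No — vertex 2 appears in no bag.

A tree decomposition must satisfy three properties: every vertex lies in some bag; for every edge, both endpoints lie together in some bag; and for every vertex, the bags containing it form a connected subtree. Here vertex 2 appears in no bag, so the decomposition is invalid.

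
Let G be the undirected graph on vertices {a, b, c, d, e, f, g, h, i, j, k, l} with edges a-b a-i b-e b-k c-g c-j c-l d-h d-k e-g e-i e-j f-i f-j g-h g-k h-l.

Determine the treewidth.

3

A width-3 tree decomposition is:
Bags: B1 = {d, h, k, l}  B2 = {g, h, k, l}  B3 = {c, g, k, l}  B4 = {b, c, g, k}  B5 = {b, c, e, g}  B6 = {b, c, e, j}  B7 = {a, b, e, j}  B8 = {a, e, i, j}  B9 = {a, f, i, j}
Tree: B1–B2, B2–B3, B3–B4, B4–B5, B5–B6, B6–B7, B7–B8, B8–B9
Every bag has size at most 4, so the width is 4 − 1 = 3 and tw(G) ≤ 3. For the lower bound: the 4 vertex sets {d,h,l}, {k}, {g}, {b,c,e,j} are disjoint, each induces a connected subgraph, and every pair is joined by at least one edge of G. Contracting each set to a single vertex therefore yields K_{4} as a minor, and since treewidth is minor-monotone, tw(G) ≥ tw(K_{4}) = 3. The upper and lower bounds meet at 3, so that is the treewidth.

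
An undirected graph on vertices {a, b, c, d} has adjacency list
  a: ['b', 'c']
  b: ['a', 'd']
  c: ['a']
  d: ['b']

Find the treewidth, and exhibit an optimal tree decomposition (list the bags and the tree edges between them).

Each bag holds 2 vertices, so the decomposition has width 1, which upper-bounds the treewidth. Since G has at least one edge (e.g. b–d), it is not an edgeless graph, so tw(G) ≥ 1. Hence tw(G) = 1 exactly.

Treewidth 1.
One optimal decomposition is:
Bags: B1 = {b, d}  B2 = {a, b}  B3 = {a, c}
Tree: B1–B2, B2–B3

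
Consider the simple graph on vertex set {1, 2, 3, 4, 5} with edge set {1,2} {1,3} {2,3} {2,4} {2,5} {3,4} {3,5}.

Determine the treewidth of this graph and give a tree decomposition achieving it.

The largest bag has 3 vertices, giving width 2; this decomposition certifies tw(G) ≤ 2. On the other hand G contains the 3-clique {1, 2, 3}. A clique must lie in a single bag of any decomposition, so no decomposition can have width below 2. Combining the bounds, tw(G) = 2.

Treewidth 2.
One such decomposition:
Bags: B1 = {2, 3, 5}  B2 = {2, 3, 4}  B3 = {1, 2, 3}
Tree: B1–B2, B1–B3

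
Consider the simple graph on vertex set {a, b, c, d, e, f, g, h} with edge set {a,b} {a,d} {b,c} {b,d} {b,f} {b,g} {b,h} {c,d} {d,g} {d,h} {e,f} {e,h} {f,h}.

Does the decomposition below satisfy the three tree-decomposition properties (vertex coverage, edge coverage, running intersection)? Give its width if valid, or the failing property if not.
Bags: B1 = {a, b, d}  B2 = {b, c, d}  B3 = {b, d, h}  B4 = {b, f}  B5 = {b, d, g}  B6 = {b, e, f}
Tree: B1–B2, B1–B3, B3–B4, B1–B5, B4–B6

No — edge (h,f) lies in no bag.

A tree decomposition must satisfy three properties: every vertex lies in some bag; for every edge, both endpoints lie together in some bag; and for every vertex, the bags containing it form a connected subtree. Here edge (h,f) lies in no bag, so the decomposition is invalid.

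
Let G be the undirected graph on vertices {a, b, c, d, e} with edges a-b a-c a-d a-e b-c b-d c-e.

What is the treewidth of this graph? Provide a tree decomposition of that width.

Every bag has size at most 3, so the width is 3 − 1 = 2 and tw(G) ≤ 2. Conversely, {a, b, d} is a clique of size 3, and the vertices of any clique must share a bag in every tree decomposition; so some bag has ≥ 3 vertices and tw(G) ≥ 2. Combining the bounds, tw(G) = 2.

Treewidth 2.
Bags: B1 = {a, b, c}  B2 = {a, b, d}  B3 = {a, c, e}
Tree: B1–B2, B1–B3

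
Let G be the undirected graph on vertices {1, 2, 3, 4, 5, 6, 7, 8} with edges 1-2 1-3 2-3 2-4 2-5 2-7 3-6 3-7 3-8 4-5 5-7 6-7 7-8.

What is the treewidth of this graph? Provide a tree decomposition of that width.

Treewidth 2.
Bags: B1 = {2, 3, 7}  B2 = {3, 6, 7}  B3 = {3, 7, 8}  B4 = {2, 5, 7}  B5 = {1, 2, 3}  B6 = {2, 4, 5}
Tree: B1–B2, B1–B3, B1–B4, B1–B5, B4–B6

Every bag has size at most 3, so the width is 3 − 1 = 2 and tw(G) ≤ 2. Conversely, {3, 7, 8} is a clique of size 3, and the vertices of any clique must share a bag in every tree decomposition; so some bag has ≥ 3 vertices and tw(G) ≥ 2. The upper and lower bounds meet at 2, so that is the treewidth.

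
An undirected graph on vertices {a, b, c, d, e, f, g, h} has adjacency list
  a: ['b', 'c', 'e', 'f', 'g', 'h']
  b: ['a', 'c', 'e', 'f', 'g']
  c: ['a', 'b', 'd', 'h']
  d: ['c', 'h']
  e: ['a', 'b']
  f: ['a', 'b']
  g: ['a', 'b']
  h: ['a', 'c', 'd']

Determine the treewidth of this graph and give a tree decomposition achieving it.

Each bag holds 3 vertices, so the decomposition has width 2, which upper-bounds the treewidth. On the other hand G contains the 3-clique {c, d, h}. A clique must lie in a single bag of any decomposition, so no decomposition can have width below 2. Therefore the treewidth is 2.

Treewidth 2.
Bags: B1 = {a, b, g}  B2 = {a, b, e}  B3 = {a, b, f}  B4 = {a, b, c}  B5 = {a, c, h}  B6 = {c, d, h}
Tree: B1–B2, B2–B3, B1–B4, B4–B5, B5–B6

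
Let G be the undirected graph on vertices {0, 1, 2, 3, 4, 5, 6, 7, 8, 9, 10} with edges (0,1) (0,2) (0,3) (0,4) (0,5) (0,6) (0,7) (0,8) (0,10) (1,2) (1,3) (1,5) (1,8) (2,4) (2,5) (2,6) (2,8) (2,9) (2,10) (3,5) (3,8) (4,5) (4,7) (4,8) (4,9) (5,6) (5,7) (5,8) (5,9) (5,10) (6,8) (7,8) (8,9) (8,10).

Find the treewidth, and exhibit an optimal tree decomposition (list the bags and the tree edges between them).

Every bag has size at most 5, so the width is 5 − 1 = 4 and tw(G) ≤ 4. On the other hand G contains the 5-clique {0, 1, 2, 5, 8}. A clique must lie in a single bag of any decomposition, so no decomposition can have width below 4. The upper and lower bounds meet at 4, so that is the treewidth.

Treewidth 4.
One such decomposition:
Bags: B1 = {0, 2, 5, 8, 10}  B2 = {0, 2, 5, 6, 8}  B3 = {0, 2, 4, 5, 8}  B4 = {2, 4, 5, 8, 9}  B5 = {0, 4, 5, 7, 8}  B6 = {0, 1, 2, 5, 8}  B7 = {0, 1, 3, 5, 8}
Tree: B1–B2, B2–B3, B3–B4, B3–B5, B1–B6, B6–B7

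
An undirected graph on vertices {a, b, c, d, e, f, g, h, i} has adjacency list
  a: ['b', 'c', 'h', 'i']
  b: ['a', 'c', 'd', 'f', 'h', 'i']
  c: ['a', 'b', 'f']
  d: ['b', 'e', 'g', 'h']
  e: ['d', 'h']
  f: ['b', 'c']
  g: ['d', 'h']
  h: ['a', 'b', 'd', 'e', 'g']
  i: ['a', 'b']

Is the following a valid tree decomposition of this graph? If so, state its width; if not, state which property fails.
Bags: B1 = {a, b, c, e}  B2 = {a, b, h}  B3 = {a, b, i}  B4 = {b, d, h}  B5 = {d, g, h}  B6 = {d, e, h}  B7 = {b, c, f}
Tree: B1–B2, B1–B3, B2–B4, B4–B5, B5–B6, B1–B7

A tree decomposition must satisfy three properties: every vertex lies in some bag; for every edge, both endpoints lie together in some bag; and for every vertex, the bags containing it form a connected subtree. Here bags containing vertex e are not connected in the tree, so the decomposition is invalid.

No — bags containing vertex e are not connected in the tree.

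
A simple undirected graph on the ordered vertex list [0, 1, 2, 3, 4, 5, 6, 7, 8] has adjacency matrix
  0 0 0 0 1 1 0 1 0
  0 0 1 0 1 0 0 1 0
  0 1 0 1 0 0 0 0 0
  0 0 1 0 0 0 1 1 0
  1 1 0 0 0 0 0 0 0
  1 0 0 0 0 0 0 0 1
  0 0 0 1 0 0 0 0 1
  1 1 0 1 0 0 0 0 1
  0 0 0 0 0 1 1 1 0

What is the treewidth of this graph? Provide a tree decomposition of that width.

Treewidth 3.
One such decomposition:
Bags: B1 = {1, 2, 3, 6}  B2 = {1, 3, 6, 7}  B3 = {1, 6, 7, 8}  B4 = {1, 4, 7, 8}  B5 = {0, 4, 7, 8}  B6 = {0, 4, 5, 8}
Tree: B1–B2, B2–B3, B3–B4, B4–B5, B5–B6

Every bag has size at most 4, so the width is 4 − 1 = 3 and tw(G) ≤ 3. For the lower bound: the 4 vertex sets {2,3,6}, {1}, {7}, {0,4,5,8} are disjoint, each induces a connected subgraph, and every pair is joined by at least one edge of G. Contracting each set to a single vertex therefore yields K_{4} as a minor, and since treewidth is minor-monotone, tw(G) ≥ tw(K_{4}) = 3. Hence tw(G) = 3 exactly.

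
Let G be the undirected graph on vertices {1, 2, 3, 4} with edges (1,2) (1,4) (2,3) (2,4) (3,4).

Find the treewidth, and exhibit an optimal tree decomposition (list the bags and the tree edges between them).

Each bag holds 3 vertices, so the decomposition has width 2, which upper-bounds the treewidth. Conversely, {1, 2, 4} is a clique of size 3, and the vertices of any clique must share a bag in every tree decomposition; so some bag has ≥ 3 vertices and tw(G) ≥ 2. The upper and lower bounds meet at 2, so that is the treewidth.

Treewidth 2.
Bags: B1 = {1, 2, 4}  B2 = {2, 3, 4}
Tree: B1–B2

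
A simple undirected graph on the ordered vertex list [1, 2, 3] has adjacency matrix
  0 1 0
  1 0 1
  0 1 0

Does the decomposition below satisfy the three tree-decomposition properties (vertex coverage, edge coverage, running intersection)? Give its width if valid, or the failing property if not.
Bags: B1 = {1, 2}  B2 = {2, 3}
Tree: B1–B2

Yes; width 1.

Every vertex of G appears in some bag (union = {1, 2, 3}); every edge is covered by a bag; and for each vertex v the set of bags containing v is connected in the bag tree. The decomposition is therefore valid. The largest bag has 2 vertices, so the width is 1.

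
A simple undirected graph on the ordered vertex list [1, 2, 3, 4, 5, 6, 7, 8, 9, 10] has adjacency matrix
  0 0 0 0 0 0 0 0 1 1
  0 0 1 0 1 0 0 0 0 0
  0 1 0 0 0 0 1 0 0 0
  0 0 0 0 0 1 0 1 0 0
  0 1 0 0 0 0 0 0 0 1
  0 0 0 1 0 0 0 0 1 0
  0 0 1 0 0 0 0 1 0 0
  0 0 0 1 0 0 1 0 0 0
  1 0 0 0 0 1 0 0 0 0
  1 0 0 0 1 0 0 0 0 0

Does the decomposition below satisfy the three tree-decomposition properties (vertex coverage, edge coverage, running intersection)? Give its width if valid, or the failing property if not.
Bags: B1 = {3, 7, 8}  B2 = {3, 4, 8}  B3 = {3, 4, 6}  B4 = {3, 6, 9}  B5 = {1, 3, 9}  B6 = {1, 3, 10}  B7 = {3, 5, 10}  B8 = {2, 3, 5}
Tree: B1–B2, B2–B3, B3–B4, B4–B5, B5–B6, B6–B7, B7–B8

Every vertex of G appears in some bag (union = {1, 2, 3, 4, 5, 6, 7, 8, 9, 10}); every edge is covered by a bag; and for each vertex v the set of bags containing v is connected in the bag tree. The decomposition is therefore valid. The largest bag has 3 vertices, so the width is 2.

Yes; width 2.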